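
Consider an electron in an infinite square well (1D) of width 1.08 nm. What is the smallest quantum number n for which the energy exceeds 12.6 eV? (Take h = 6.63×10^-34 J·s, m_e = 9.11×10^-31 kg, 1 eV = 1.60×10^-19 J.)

E_1 = h²/(8m_eL²) = 5.171×10^-20 J = 0.3232 eV.
Need n² > 12.6/0.3232 = 38.99, i.e. n > 6.244.
The smallest integer satisfying this is n = 7.

n = 7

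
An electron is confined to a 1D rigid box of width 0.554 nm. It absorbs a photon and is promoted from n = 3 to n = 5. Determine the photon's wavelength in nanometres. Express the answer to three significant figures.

E_1 = h²/(8m_eL²) = 1.963×10^-19 J, so ΔE = (5² − 3²)E_1 = 3.141×10^-18 J.
λ = hc/ΔE = (6.626×10^-34·2.998×10^8)/3.141×10^-18 = 6.32×10^-8 m = 63.2 nm.

λ = 63.2 nm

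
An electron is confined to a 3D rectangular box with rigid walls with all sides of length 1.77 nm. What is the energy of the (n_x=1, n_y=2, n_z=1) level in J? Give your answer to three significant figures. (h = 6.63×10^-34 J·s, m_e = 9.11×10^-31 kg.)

For a 3D rectangular well E = (h²/8m_e)·Σ n_i²/L_i² = (6.63×10^-34)²/(8·9.11×10^-31) · [1²/(1.77 nm)² + 2²/(1.77 nm)² + 1²/(1.77 nm)²].
Evaluating gives E = 1.16×10^-19 J.

E = 1.16×10^-19 J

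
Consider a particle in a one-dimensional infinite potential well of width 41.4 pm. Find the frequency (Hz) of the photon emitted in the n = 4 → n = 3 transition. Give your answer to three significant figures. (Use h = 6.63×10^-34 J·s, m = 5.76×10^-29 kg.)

f = 5.88×10^15 Hz

E_1 = h²/(8mL²) = 5.566×10^-19 J and ΔE = (4² − 3²)E_1 = 3.896×10^-18 J.
f = ΔE/h = 3.896×10^-18/6.63×10^-34 = 5.88×10^15 Hz.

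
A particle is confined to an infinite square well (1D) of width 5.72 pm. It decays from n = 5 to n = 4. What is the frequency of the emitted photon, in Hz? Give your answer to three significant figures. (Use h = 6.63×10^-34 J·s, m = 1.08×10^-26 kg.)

E_1 = h²/(8mL²) = 1.555×10^-19 J and ΔE = (5² − 4²)E_1 = 1.400×10^-18 J.
f = ΔE/h = 1.400×10^-18/6.63×10^-34 = 2.11×10^15 Hz.

f = 2.11×10^15 Hz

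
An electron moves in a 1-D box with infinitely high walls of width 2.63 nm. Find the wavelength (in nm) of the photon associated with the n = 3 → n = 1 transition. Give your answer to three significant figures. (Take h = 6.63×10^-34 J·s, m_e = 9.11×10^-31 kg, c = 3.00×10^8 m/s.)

E_1 = h²/(8m_eL²) = 8.720×10^-21 J, so ΔE = (3² − 1²)E_1 = 6.976×10^-20 J.
λ = hc/ΔE = (6.63×10^-34·3.00×10^8)/6.976×10^-20 = 2.85×10^-6 m = 2.85×10^3 nm.

λ = 2.85×10^3 nm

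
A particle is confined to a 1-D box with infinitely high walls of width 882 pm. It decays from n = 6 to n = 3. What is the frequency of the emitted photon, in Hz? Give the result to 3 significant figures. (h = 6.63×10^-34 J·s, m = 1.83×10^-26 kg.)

f = 1.57×10^11 Hz

E_1 = h²/(8mL²) = 3.860×10^-24 J and ΔE = (6² − 3²)E_1 = 1.042×10^-22 J.
f = ΔE/h = 1.042×10^-22/6.63×10^-34 = 1.57×10^11 Hz.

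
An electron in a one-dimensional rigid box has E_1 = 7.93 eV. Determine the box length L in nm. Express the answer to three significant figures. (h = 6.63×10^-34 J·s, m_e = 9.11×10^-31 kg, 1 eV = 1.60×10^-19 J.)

L = 0.218 nm

From E_n = n²h²/(8m_eL²), L = n·h/√(8m_eE_n).
E_1 = 7.93 eV = 1.269×10^-18 J, so L = 1·6.63×10^-34/√(8·9.11×10^-31·1.269×10^-18) = 2.18×10^-10 m = 0.218 nm.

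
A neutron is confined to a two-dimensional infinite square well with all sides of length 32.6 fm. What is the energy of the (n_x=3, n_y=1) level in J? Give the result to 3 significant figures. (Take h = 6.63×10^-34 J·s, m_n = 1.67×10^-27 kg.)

For a 2D rectangular well E = (h²/8m_n)·Σ n_i²/L_i² = (6.63×10^-34)²/(8·1.67×10^-27) · [3²/(32.6 fm)² + 1²/(32.6 fm)²].
Evaluating gives E = 3.10×10^-13 J.

E = 3.10×10^-13 J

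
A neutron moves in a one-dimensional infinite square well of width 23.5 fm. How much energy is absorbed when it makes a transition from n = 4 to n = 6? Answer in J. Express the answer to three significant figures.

|ΔE| = 1.19×10^-12 J

E_1 = h²/(8m_nL²) = 5.933×10^-14 J.
|ΔE| = |4² − 6²|·E_1 = 20·5.933×10^-14 J = 1.19×10^-12 J.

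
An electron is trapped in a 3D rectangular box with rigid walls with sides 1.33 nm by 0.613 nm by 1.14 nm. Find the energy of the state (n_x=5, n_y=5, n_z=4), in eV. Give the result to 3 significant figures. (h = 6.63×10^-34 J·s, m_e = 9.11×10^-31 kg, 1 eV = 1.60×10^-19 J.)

E = 35.0 eV

For a 3D rectangular well E = (h²/8m_e)·Σ n_i²/L_i² = (6.63×10^-34)²/(8·9.11×10^-31) · [5²/(1.33 nm)² + 5²/(0.613 nm)² + 4²/(1.14 nm)²].
Evaluating gives E = 5.608×10^-18 J = 35.0 eV.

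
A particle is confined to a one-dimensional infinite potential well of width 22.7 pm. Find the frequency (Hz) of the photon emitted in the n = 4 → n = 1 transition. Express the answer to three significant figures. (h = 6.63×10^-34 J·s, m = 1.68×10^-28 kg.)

f = 1.44×10^16 Hz

E_1 = h²/(8mL²) = 6.347×10^-19 J and ΔE = (4² − 1²)E_1 = 9.520×10^-18 J.
f = ΔE/h = 9.520×10^-18/6.63×10^-34 = 1.44×10^16 Hz.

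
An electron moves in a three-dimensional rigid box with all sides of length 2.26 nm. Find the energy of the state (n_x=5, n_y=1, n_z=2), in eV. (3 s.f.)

E = 2.21 eV

For a 3D rectangular well E = (h²/8m_e)·Σ n_i²/L_i² = (6.626×10^-34)²/(8·9.109×10^-31) · [5²/(2.26 nm)² + 1²/(2.26 nm)² + 2²/(2.26 nm)²].
Evaluating gives E = 3.539×10^-19 J = 2.21 eV.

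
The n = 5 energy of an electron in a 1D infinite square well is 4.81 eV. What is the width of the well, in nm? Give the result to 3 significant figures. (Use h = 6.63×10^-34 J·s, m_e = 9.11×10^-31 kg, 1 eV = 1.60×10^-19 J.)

L = 1.40 nm

From E_n = n²h²/(8m_eL²), L = n·h/√(8m_eE_n).
E_5 = 4.81 eV = 7.696×10^-19 J, so L = 5·6.63×10^-34/√(8·9.11×10^-31·7.696×10^-19) = 1.40×10^-9 m = 1.40 nm.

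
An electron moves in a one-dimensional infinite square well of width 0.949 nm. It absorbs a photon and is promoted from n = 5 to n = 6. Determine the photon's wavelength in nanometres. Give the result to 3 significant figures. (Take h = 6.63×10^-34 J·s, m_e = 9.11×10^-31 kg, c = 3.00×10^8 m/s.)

λ = 270 nm

E_1 = h²/(8m_eL²) = 6.697×10^-20 J, so ΔE = (6² − 5²)E_1 = 7.367×10^-19 J.
λ = hc/ΔE = (6.63×10^-34·3.00×10^8)/7.367×10^-19 = 2.70×10^-7 m = 270 nm.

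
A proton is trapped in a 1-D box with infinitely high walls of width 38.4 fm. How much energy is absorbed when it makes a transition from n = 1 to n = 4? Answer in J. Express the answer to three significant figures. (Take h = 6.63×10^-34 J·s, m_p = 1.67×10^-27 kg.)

|ΔE| = 3.35×10^-13 J

E_1 = h²/(8m_pL²) = 2.231×10^-14 J.
|ΔE| = |1² − 4²|·E_1 = 15·2.231×10^-14 J = 3.35×10^-13 J.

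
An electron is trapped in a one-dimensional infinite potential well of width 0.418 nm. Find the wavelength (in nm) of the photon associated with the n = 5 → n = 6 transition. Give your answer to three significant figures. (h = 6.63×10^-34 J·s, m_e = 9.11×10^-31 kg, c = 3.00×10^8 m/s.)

E_1 = h²/(8m_eL²) = 3.452×10^-19 J, so ΔE = (6² − 5²)E_1 = 3.797×10^-18 J.
λ = hc/ΔE = (6.63×10^-34·3.00×10^8)/3.797×10^-18 = 5.24×10^-8 m = 52.4 nm.

λ = 52.4 nm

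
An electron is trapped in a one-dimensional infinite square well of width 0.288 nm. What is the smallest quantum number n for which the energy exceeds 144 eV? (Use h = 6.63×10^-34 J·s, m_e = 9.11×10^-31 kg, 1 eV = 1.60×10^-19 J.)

E_1 = h²/(8m_eL²) = 7.272×10^-19 J = 4.545 eV.
Need n² > 144/4.545 = 31.68, i.e. n > 5.628.
The smallest integer satisfying this is n = 6.

n = 6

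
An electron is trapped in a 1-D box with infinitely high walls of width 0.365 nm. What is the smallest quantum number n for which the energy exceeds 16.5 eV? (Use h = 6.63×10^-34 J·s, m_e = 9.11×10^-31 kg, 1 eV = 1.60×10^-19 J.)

E_1 = h²/(8m_eL²) = 4.527×10^-19 J = 2.829 eV.
Need n² > 16.5/2.829 = 5.832, i.e. n > 2.415.
The smallest integer satisfying this is n = 3.

n = 3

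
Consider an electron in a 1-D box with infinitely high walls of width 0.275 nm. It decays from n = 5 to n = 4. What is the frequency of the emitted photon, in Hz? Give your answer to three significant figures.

E_1 = h²/(8m_eL²) = 7.967×10^-19 J and ΔE = (5² − 4²)E_1 = 7.170×10^-18 J.
f = ΔE/h = 7.170×10^-18/6.626×10^-34 = 1.08×10^16 Hz.

f = 1.08×10^16 Hz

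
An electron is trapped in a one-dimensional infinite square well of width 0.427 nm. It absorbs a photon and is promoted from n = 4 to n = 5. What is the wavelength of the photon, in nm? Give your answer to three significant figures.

E_1 = h²/(8m_eL²) = 3.304×10^-19 J, so ΔE = (5² − 4²)E_1 = 2.974×10^-18 J.
λ = hc/ΔE = (6.626×10^-34·2.998×10^8)/2.974×10^-18 = 6.68×10^-8 m = 66.8 nm.

λ = 66.8 nm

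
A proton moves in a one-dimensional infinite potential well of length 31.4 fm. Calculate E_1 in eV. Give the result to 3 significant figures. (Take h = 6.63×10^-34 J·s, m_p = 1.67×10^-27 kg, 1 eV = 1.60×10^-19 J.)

For an infinite well E_n = n²h²/(8m_pL²), so E_1 = h²/(8m_pL²) = (6.63×10^-34)²/(8·1.67×10^-27·(3.14×10^-14 m)²) = 3.337×10^-14 J.
Converting, E_1 = 3.337×10^-14 J / (1.60×10^-19 J/eV) = 2.09×10^5 eV.

E_1 = 2.09×10^5 eV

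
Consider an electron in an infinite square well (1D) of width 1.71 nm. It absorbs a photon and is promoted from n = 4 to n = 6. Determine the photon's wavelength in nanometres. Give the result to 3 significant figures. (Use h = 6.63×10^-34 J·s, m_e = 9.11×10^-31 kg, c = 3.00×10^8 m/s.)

E_1 = h²/(8m_eL²) = 2.063×10^-20 J, so ΔE = (6² − 4²)E_1 = 4.126×10^-19 J.
λ = hc/ΔE = (6.63×10^-34·3.00×10^8)/4.126×10^-19 = 4.82×10^-7 m = 482 nm.

λ = 482 nm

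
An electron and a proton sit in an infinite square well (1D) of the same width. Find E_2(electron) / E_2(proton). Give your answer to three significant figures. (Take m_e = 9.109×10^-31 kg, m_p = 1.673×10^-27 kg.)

E_n ∝ 1/m at fixed n and L, so the ratio is m_p/m_e = 1.673×10^-27/9.109×10^-31 = 1.84×10^3.

1.84×10^3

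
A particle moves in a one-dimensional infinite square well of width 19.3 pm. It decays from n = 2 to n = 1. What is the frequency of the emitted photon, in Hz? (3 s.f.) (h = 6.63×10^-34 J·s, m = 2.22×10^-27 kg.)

f = 3.01×10^14 Hz

E_1 = h²/(8mL²) = 6.645×10^-20 J and ΔE = (2² − 1²)E_1 = 1.994×10^-19 J.
f = ΔE/h = 1.994×10^-19/6.63×10^-34 = 3.01×10^14 Hz.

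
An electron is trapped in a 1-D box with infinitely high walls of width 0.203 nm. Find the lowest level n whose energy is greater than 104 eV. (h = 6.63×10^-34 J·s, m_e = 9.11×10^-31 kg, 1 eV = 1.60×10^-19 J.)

n = 4

E_1 = h²/(8m_eL²) = 1.464×10^-18 J = 9.150 eV.
Need n² > 104/9.150 = 11.37, i.e. n > 3.372.
The smallest integer satisfying this is n = 4.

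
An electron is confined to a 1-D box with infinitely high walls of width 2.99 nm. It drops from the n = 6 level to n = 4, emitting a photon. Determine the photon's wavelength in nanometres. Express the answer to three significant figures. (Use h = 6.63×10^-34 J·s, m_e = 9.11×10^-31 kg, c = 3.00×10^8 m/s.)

λ = 1.47×10^3 nm

E_1 = h²/(8m_eL²) = 6.746×10^-21 J, so ΔE = (6² − 4²)E_1 = 1.349×10^-19 J.
λ = hc/ΔE = (6.63×10^-34·3.00×10^8)/1.349×10^-19 = 1.47×10^-6 m = 1.47×10^3 nm.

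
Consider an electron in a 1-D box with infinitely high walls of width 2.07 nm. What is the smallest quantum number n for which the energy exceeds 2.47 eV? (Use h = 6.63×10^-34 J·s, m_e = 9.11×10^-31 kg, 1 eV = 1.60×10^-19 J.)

E_1 = h²/(8m_eL²) = 1.408×10^-20 J = 0.08800 eV.
Need n² > 2.47/0.08800 = 28.07, i.e. n > 5.298.
The smallest integer satisfying this is n = 6.

n = 6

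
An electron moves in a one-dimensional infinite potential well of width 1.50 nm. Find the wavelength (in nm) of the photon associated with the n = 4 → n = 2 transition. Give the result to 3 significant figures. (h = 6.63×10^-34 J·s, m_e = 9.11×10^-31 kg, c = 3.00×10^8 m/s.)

E_1 = h²/(8m_eL²) = 2.681×10^-20 J, so ΔE = (4² − 2²)E_1 = 3.217×10^-19 J.
λ = hc/ΔE = (6.63×10^-34·3.00×10^8)/3.217×10^-19 = 6.18×10^-7 m = 618 nm.

λ = 618 nm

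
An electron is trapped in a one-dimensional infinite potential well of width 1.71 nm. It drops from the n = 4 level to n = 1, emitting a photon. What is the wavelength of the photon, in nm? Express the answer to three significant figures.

E_1 = h²/(8m_eL²) = 2.060×10^-20 J, so ΔE = (4² − 1²)E_1 = 3.090×10^-19 J.
λ = hc/ΔE = (6.626×10^-34·2.998×10^8)/3.090×10^-19 = 6.43×10^-7 m = 643 nm.

λ = 643 nm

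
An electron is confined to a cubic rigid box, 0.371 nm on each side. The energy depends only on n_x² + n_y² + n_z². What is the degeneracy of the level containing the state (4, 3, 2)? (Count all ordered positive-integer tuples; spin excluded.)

The level has n_x² + n_y² + n_z² = 29. The ordered positive-integer solutions are (2, 3, 4), (2, 4, 3), (3, 2, 4), (3, 4, 2), (4, 2, 3), (4, 3, 2).
That gives 6 states.

degeneracy = 6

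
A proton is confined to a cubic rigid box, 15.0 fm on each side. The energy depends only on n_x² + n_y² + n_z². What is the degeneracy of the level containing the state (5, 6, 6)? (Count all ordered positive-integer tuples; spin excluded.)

degeneracy = 3

The level has n_x² + n_y² + n_z² = 97. The ordered positive-integer solutions are (5, 6, 6), (6, 5, 6), (6, 6, 5).
That gives 3 states.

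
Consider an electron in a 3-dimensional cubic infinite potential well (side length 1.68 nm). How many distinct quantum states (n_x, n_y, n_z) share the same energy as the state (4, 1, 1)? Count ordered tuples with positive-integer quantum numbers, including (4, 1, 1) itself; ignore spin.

The level has n_x² + n_y² + n_z² = 18. The ordered positive-integer solutions are (1, 1, 4), (1, 4, 1), (4, 1, 1).
That gives 3 states.

degeneracy = 3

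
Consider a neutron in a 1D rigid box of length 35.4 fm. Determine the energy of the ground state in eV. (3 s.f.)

For an infinite well E_n = n²h²/(8m_nL²), so E_1 = h²/(8m_nL²) = (6.626×10^-34)²/(8·1.675×10^-27·(3.54×10^-14 m)²) = 2.615×10^-14 J.
Converting, E_1 = 2.615×10^-14 J / (1.602×10^-19 J/eV) = 1.63×10^5 eV.

E_1 = 1.63×10^5 eV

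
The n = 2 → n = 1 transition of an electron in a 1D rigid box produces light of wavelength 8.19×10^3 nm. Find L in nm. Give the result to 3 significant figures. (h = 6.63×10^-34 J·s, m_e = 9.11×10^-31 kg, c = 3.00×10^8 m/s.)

The photon carries ΔE = hc/λ = 6.63×10^-34·3.00×10^8/8.19×10^-6 m = 2.429×10^-20 J.
Since ΔE = (2² − 1²)E_1, E_1 = 8.097×10^-21 J, and L = h/√(8m_eE_1) = 2.73×10^-9 m = 2.73 nm.

L = 2.73 nm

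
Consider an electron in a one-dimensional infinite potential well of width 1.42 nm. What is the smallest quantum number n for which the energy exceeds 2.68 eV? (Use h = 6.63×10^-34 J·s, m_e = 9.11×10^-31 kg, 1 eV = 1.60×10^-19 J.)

E_1 = h²/(8m_eL²) = 2.991×10^-20 J = 0.1869 eV.
Need n² > 2.68/0.1869 = 14.34, i.e. n > 3.787.
The smallest integer satisfying this is n = 4.

n = 4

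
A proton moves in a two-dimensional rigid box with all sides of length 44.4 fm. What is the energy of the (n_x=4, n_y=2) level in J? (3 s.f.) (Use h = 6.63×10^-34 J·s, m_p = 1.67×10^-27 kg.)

For a 2D rectangular well E = (h²/8m_p)·Σ n_i²/L_i² = (6.63×10^-34)²/(8·1.67×10^-27) · [4²/(44.4 fm)² + 2²/(44.4 fm)²].
Evaluating gives E = 3.34×10^-13 J.

E = 3.34×10^-13 J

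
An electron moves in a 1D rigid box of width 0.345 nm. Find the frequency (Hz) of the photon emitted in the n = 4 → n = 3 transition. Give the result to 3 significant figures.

f = 5.35×10^15 Hz

E_1 = h²/(8m_eL²) = 5.062×10^-19 J and ΔE = (4² − 3²)E_1 = 3.543×10^-18 J.
f = ΔE/h = 3.543×10^-18/6.626×10^-34 = 5.35×10^15 Hz.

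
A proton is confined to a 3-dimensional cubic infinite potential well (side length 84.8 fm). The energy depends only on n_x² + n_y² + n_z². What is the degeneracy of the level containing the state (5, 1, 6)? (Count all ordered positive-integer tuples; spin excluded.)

The level has n_x² + n_y² + n_z² = 62. The ordered positive-integer solutions are (1, 5, 6), (1, 6, 5), (2, 3, 7), (2, 7, 3), (3, 2, 7), (3, 7, 2), (5, 1, 6), (5, 6, 1), (6, 1, 5), (6, 5, 1), (7, 2, 3), (7, 3, 2).
That gives 12 states.

degeneracy = 12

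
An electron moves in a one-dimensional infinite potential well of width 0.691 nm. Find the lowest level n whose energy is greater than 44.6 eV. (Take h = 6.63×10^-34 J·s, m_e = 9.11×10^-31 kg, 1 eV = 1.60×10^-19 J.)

E_1 = h²/(8m_eL²) = 1.263×10^-19 J = 0.7894 eV.
Need n² > 44.6/0.7894 = 56.50, i.e. n > 7.517.
The smallest integer satisfying this is n = 8.

n = 8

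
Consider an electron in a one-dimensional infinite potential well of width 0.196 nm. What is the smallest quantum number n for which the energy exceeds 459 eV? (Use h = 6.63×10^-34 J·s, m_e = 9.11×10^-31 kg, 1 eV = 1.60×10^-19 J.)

n = 7

E_1 = h²/(8m_eL²) = 1.570×10^-18 J = 9.812 eV.
Need n² > 459/9.812 = 46.78, i.e. n > 6.840.
The smallest integer satisfying this is n = 7.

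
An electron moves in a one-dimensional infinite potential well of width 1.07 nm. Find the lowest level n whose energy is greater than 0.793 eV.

n = 2

E_1 = h²/(8m_eL²) = 5.262×10^-20 J = 0.3285 eV.
Need n² > 0.793/0.3285 = 2.414, i.e. n > 1.554.
The smallest integer satisfying this is n = 2.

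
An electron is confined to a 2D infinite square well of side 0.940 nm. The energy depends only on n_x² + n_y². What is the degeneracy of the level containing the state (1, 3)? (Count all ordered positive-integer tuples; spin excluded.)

degeneracy = 2

The level has n_x² + n_y² = 10. The ordered positive-integer solutions are (1, 3), (3, 1).
That gives 2 states.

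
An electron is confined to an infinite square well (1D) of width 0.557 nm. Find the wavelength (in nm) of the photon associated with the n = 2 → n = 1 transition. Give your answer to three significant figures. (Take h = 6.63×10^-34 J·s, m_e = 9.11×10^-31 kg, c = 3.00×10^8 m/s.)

λ = 341 nm

E_1 = h²/(8m_eL²) = 1.944×10^-19 J, so ΔE = (2² − 1²)E_1 = 5.832×10^-19 J.
λ = hc/ΔE = (6.63×10^-34·3.00×10^8)/5.832×10^-19 = 3.41×10^-7 m = 341 nm.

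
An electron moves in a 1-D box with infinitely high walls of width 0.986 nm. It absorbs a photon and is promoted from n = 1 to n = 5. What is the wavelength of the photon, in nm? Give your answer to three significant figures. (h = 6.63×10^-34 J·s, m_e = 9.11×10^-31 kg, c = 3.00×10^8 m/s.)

λ = 134 nm

E_1 = h²/(8m_eL²) = 6.204×10^-20 J, so ΔE = (5² − 1²)E_1 = 1.489×10^-18 J.
λ = hc/ΔE = (6.63×10^-34·3.00×10^8)/1.489×10^-18 = 1.34×10^-7 m = 134 nm.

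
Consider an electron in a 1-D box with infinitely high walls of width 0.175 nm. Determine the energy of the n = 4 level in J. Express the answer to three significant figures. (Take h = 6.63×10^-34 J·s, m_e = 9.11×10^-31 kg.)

For an infinite well E_n = n²h²/(8m_eL²), so E_1 = h²/(8m_eL²) = (6.63×10^-34)²/(8·9.11×10^-31·(1.75×10^-10 m)²) = 1.969×10^-18 J.
Then E_4 = 4²·E_1 = 16·1.969×10^-18 J = 3.15×10^-17 J.

E_4 = 3.15×10^-17 J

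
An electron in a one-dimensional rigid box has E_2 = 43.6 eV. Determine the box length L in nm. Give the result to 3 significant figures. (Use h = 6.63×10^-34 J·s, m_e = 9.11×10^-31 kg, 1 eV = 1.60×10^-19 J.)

L = 0.186 nm

From E_n = n²h²/(8m_eL²), L = n·h/√(8m_eE_n).
E_2 = 43.6 eV = 6.976×10^-18 J, so L = 2·6.63×10^-34/√(8·9.11×10^-31·6.976×10^-18) = 1.86×10^-10 m = 0.186 nm.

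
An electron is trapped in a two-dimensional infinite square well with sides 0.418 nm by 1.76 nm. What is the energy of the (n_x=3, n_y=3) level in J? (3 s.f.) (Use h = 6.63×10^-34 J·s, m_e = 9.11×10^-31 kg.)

E = 3.28×10^-18 J

For a 2D rectangular well E = (h²/8m_e)·Σ n_i²/L_i² = (6.63×10^-34)²/(8·9.11×10^-31) · [3²/(0.418 nm)² + 3²/(1.76 nm)²].
Evaluating gives E = 3.28×10^-18 J.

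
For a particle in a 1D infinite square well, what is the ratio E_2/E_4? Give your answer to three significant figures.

E_n ∝ n², so E_2/E_4 = 2²/4² = 4/16 = 0.250.

0.250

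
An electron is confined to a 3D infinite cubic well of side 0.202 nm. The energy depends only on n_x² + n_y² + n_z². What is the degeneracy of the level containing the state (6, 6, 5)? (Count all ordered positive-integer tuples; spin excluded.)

The level has n_x² + n_y² + n_z² = 97. The ordered positive-integer solutions are (5, 6, 6), (6, 5, 6), (6, 6, 5).
That gives 3 states.

degeneracy = 3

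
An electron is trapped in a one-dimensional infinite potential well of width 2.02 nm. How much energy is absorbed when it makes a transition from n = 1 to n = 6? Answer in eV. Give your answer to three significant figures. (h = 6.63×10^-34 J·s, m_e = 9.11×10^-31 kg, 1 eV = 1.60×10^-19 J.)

|ΔE| = 3.23 eV

E_1 = h²/(8m_eL²) = 1.478×10^-20 J.
|ΔE| = |1² − 6²|·E_1 = 35·1.478×10^-20 J = 5.173×10^-19 J = 3.23 eV.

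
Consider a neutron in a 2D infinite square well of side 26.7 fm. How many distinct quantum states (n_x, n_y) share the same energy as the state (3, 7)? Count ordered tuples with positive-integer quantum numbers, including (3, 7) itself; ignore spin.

degeneracy = 2

The level has n_x² + n_y² = 58. The ordered positive-integer solutions are (3, 7), (7, 3).
That gives 2 states.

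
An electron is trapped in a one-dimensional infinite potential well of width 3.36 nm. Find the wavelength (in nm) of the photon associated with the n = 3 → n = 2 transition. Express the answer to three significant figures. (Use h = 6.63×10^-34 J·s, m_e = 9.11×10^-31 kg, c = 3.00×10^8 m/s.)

E_1 = h²/(8m_eL²) = 5.342×10^-21 J, so ΔE = (3² − 2²)E_1 = 2.671×10^-20 J.
λ = hc/ΔE = (6.63×10^-34·3.00×10^8)/2.671×10^-20 = 7.45×10^-6 m = 7.45×10^3 nm.

λ = 7.45×10^3 nm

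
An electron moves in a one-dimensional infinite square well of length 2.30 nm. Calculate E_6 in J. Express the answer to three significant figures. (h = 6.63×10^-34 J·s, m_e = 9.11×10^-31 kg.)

E_6 = 4.10×10^-19 J

For an infinite well E_n = n²h²/(8m_eL²), so E_1 = h²/(8m_eL²) = (6.63×10^-34)²/(8·9.11×10^-31·(2.30×10^-9 m)²) = 1.140×10^-20 J.
Then E_6 = 6²·E_1 = 36·1.140×10^-20 J = 4.10×10^-19 J.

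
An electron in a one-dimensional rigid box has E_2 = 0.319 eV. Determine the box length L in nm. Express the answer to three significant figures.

From E_n = n²h²/(8m_eL²), L = n·h/√(8m_eE_n).
E_2 = 0.319 eV = 5.110×10^-20 J, so L = 2·6.626×10^-34/√(8·9.109×10^-31·5.110×10^-20) = 2.17×10^-9 m = 2.17 nm.

L = 2.17 nm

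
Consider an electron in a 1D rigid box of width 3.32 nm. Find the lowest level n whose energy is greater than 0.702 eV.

n = 5

E_1 = h²/(8m_eL²) = 5.466×10^-21 J = 0.03412 eV.
Need n² > 0.702/0.03412 = 20.57, i.e. n > 4.535.
The smallest integer satisfying this is n = 5.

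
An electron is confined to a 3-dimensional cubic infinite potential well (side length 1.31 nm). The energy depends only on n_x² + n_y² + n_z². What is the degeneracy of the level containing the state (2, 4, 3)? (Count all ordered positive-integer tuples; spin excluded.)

degeneracy = 6

The level has n_x² + n_y² + n_z² = 29. The ordered positive-integer solutions are (2, 3, 4), (2, 4, 3), (3, 2, 4), (3, 4, 2), (4, 2, 3), (4, 3, 2).
That gives 6 states.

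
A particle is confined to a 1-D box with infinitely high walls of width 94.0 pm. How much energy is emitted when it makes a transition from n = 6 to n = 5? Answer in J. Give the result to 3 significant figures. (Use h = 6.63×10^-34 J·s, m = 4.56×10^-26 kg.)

E_1 = h²/(8mL²) = 1.364×10^-22 J.
|ΔE| = |6² − 5²|·E_1 = 11·1.364×10^-22 J = 1.50×10^-21 J.

|ΔE| = 1.50×10^-21 J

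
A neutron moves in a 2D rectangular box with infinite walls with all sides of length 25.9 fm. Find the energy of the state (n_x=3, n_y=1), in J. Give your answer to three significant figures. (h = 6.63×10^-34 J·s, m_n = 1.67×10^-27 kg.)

E = 4.90×10^-13 J

For a 2D rectangular well E = (h²/8m_n)·Σ n_i²/L_i² = (6.63×10^-34)²/(8·1.67×10^-27) · [3²/(25.9 fm)² + 1²/(25.9 fm)²].
Evaluating gives E = 4.90×10^-13 J.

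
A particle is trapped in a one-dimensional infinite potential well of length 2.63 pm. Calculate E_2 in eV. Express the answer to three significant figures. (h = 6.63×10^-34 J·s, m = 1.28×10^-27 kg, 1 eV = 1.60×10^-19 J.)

For an infinite well E_n = n²h²/(8mL²), so E_1 = h²/(8mL²) = (6.63×10^-34)²/(8·1.28×10^-27·(2.63×10^-12 m)²) = 6.206×10^-18 J.
Then E_2 = 2²·E_1 = 4·6.206×10^-18 J = 2.482×10^-17 J.
Converting, E_2 = 2.482×10^-17 J / (1.60×10^-19 J/eV) = 155 eV.

E_2 = 155 eV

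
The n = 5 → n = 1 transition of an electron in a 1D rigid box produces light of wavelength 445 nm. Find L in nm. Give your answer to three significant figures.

L = 1.80 nm

The photon carries ΔE = hc/λ = 6.626×10^-34·2.998×10^8/4.45×10^-7 m = 4.464×10^-19 J.
Since ΔE = (5² − 1²)E_1, E_1 = 1.860×10^-20 J, and L = h/√(8m_eE_1) = 1.80×10^-9 m = 1.80 nm.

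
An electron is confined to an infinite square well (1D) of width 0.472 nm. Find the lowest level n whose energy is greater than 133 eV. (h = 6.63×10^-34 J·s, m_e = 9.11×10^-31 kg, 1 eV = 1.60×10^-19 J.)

E_1 = h²/(8m_eL²) = 2.707×10^-19 J = 1.692 eV.
Need n² > 133/1.692 = 78.61, i.e. n > 8.866.
The smallest integer satisfying this is n = 9.

n = 9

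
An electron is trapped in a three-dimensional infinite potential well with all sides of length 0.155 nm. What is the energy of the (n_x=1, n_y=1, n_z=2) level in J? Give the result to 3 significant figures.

For a 3D rectangular well E = (h²/8m_e)·Σ n_i²/L_i² = (6.626×10^-34)²/(8·9.109×10^-31) · [1²/(0.155 nm)² + 1²/(0.155 nm)² + 2²/(0.155 nm)²].
Evaluating gives E = 1.50×10^-17 J.

E = 1.50×10^-17 J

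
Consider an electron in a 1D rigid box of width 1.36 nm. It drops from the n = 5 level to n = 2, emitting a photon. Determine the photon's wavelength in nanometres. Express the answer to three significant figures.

E_1 = h²/(8m_eL²) = 3.257×10^-20 J, so ΔE = (5² − 2²)E_1 = 6.840×10^-19 J.
λ = hc/ΔE = (6.626×10^-34·2.998×10^8)/6.840×10^-19 = 2.90×10^-7 m = 290 nm.

λ = 290 nm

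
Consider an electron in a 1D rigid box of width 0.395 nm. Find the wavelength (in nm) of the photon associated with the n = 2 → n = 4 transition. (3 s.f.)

E_1 = h²/(8m_eL²) = 3.861×10^-19 J, so ΔE = (4² − 2²)E_1 = 4.633×10^-18 J.
λ = hc/ΔE = (6.626×10^-34·2.998×10^8)/4.633×10^-18 = 4.29×10^-8 m = 42.9 nm.

λ = 42.9 nm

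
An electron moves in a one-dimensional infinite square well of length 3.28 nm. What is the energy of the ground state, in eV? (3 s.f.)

E_1 = 0.0350 eV

For an infinite well E_n = n²h²/(8m_eL²), so E_1 = h²/(8m_eL²) = (6.626×10^-34)²/(8·9.109×10^-31·(3.28×10^-9 m)²) = 5.600×10^-21 J.
Converting, E_1 = 5.600×10^-21 J / (1.602×10^-19 J/eV) = 0.0350 eV.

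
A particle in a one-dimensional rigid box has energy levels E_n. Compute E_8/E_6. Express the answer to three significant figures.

1.78

E_n ∝ n², so E_8/E_6 = 8²/6² = 64/36 = 1.78.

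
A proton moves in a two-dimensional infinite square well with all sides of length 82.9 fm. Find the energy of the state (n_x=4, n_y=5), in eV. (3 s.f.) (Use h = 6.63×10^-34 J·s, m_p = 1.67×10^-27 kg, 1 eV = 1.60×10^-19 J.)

E = 1.23×10^6 eV

For a 2D rectangular well E = (h²/8m_p)·Σ n_i²/L_i² = (6.63×10^-34)²/(8·1.67×10^-27) · [4²/(82.9 fm)² + 5²/(82.9 fm)²].
Evaluating gives E = 1.963×10^-13 J = 1.23×10^6 eV.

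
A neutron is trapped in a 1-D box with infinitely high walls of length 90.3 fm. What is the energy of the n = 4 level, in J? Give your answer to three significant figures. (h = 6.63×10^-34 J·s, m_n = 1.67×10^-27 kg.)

For an infinite well E_n = n²h²/(8m_nL²), so E_1 = h²/(8m_nL²) = (6.63×10^-34)²/(8·1.67×10^-27·(9.03×10^-14 m)²) = 4.035×10^-15 J.
Then E_4 = 4²·E_1 = 16·4.035×10^-15 J = 6.46×10^-14 J.

E_4 = 6.46×10^-14 J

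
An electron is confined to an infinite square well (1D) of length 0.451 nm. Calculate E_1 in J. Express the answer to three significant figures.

E_1 = 2.96×10^-19 J

For an infinite well E_n = n²h²/(8m_eL²), so E_1 = h²/(8m_eL²) = (6.626×10^-34)²/(8·9.109×10^-31·(4.51×10^-10 m)²) = 2.962×10^-19 J.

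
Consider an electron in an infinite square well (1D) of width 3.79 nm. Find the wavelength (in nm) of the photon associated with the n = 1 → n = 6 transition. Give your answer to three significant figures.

E_1 = h²/(8m_eL²) = 4.194×10^-21 J, so ΔE = (6² − 1²)E_1 = 1.468×10^-19 J.
λ = hc/ΔE = (6.626×10^-34·2.998×10^8)/1.468×10^-19 = 1.35×10^-6 m = 1.35×10^3 nm.

λ = 1.35×10^3 nm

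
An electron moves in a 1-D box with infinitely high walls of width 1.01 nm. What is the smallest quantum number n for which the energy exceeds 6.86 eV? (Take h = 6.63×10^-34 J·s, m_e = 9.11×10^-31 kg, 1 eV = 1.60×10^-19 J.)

n = 5

E_1 = h²/(8m_eL²) = 5.913×10^-20 J = 0.3696 eV.
Need n² > 6.86/0.3696 = 18.56, i.e. n > 4.308.
The smallest integer satisfying this is n = 5.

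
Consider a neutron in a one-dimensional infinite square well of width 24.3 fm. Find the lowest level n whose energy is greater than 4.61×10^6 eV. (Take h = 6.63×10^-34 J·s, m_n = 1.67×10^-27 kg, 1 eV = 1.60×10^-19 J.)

n = 4

E_1 = h²/(8m_nL²) = 5.572×10^-14 J = 3.482×10^5 eV.
Need n² > 4.61×10^6/3.482×10^5 = 13.24, i.e. n > 3.639.
The smallest integer satisfying this is n = 4.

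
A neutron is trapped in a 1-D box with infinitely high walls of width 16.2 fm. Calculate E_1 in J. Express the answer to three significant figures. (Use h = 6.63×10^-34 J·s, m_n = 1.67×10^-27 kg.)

For an infinite well E_n = n²h²/(8m_nL²), so E_1 = h²/(8m_nL²) = (6.63×10^-34)²/(8·1.67×10^-27·(1.62×10^-14 m)²) = 1.254×10^-13 J.

E_1 = 1.25×10^-13 J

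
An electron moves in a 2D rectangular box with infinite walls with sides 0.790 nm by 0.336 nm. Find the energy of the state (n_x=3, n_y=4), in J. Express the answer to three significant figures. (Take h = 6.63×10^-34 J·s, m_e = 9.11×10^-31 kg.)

E = 9.42×10^-18 J

For a 2D rectangular well E = (h²/8m_e)·Σ n_i²/L_i² = (6.63×10^-34)²/(8·9.11×10^-31) · [3²/(0.790 nm)² + 4²/(0.336 nm)²].
Evaluating gives E = 9.42×10^-18 J.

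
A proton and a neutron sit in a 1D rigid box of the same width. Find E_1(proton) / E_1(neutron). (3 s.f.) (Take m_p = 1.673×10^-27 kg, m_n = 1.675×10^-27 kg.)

E_n ∝ 1/m at fixed n and L, so the ratio is m_n/m_p = 1.675×10^-27/1.673×10^-27 = 1.00.

1.00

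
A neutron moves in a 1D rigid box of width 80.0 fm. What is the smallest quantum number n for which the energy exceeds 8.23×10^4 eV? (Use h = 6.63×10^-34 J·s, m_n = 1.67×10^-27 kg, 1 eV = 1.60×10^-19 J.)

n = 2

E_1 = h²/(8m_nL²) = 5.141×10^-15 J = 3.213×10^4 eV.
Need n² > 8.23×10^4/3.213×10^4 = 2.561, i.e. n > 1.600.
The smallest integer satisfying this is n = 2.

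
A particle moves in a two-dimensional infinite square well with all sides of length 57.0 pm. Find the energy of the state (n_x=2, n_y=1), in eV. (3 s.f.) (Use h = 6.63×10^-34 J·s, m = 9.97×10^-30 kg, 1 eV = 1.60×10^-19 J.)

For a 2D rectangular well E = (h²/8m)·Σ n_i²/L_i² = (6.63×10^-34)²/(8·9.97×10^-30) · [2²/(57.0 pm)² + 1²/(57.0 pm)²].
Evaluating gives E = 8.481×10^-18 J = 53.0 eV.

E = 53.0 eV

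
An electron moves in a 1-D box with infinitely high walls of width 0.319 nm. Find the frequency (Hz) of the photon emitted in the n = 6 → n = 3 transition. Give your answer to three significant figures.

E_1 = h²/(8m_eL²) = 5.921×10^-19 J and ΔE = (6² − 3²)E_1 = 1.599×10^-17 J.
f = ΔE/h = 1.599×10^-17/6.626×10^-34 = 2.41×10^16 Hz.

f = 2.41×10^16 Hz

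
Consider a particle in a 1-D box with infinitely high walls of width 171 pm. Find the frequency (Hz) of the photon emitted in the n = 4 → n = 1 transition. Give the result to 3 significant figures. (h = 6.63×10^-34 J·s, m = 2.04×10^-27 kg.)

f = 2.08×10^13 Hz

E_1 = h²/(8mL²) = 9.211×10^-22 J and ΔE = (4² − 1²)E_1 = 1.382×10^-20 J.
f = ΔE/h = 1.382×10^-20/6.63×10^-34 = 2.08×10^13 Hz.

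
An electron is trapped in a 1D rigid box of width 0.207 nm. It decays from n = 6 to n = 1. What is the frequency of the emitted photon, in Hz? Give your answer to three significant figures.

E_1 = h²/(8m_eL²) = 1.406×10^-18 J and ΔE = (6² − 1²)E_1 = 4.921×10^-17 J.
f = ΔE/h = 4.921×10^-17/6.626×10^-34 = 7.43×10^16 Hz.

f = 7.43×10^16 Hz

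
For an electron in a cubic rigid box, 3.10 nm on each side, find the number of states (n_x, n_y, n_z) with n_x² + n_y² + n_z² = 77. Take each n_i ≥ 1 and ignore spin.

degeneracy = 12

The level has n_x² + n_y² + n_z² = 77. The ordered positive-integer solutions are (2, 3, 8), (2, 8, 3), (3, 2, 8), (3, 8, 2), (4, 5, 6), (4, 6, 5), (5, 4, 6), (5, 6, 4), (6, 4, 5), (6, 5, 4), (8, 2, 3), (8, 3, 2).
That gives 12 states.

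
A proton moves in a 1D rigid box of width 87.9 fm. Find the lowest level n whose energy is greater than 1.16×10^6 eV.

E_1 = h²/(8m_pL²) = 4.246×10^-15 J = 2.650×10^4 eV.
Need n² > 1.16×10^6/2.650×10^4 = 43.77, i.e. n > 6.616.
The smallest integer satisfying this is n = 7.

n = 7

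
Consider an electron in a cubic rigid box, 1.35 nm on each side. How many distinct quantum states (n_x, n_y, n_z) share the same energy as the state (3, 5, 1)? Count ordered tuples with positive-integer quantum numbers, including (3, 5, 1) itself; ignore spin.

The level has n_x² + n_y² + n_z² = 35. The ordered positive-integer solutions are (1, 3, 5), (1, 5, 3), (3, 1, 5), (3, 5, 1), (5, 1, 3), (5, 3, 1).
That gives 6 states.

degeneracy = 6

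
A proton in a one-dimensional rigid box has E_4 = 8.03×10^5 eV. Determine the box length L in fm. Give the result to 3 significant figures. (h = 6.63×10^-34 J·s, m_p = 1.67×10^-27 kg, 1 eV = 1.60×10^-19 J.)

From E_n = n²h²/(8m_pL²), L = n·h/√(8m_pE_n).
E_4 = 8.03×10^5 eV = 1.285×10^-13 J, so L = 4·6.63×10^-34/√(8·1.67×10^-27·1.285×10^-13) = 6.40×10^-14 m = 64.0 fm.

L = 64.0 fm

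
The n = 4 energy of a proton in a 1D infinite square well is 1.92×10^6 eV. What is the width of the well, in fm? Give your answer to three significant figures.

L = 41.3 fm

From E_n = n²h²/(8m_pL²), L = n·h/√(8m_pE_n).
E_4 = 1.92×10^6 eV = 3.076×10^-13 J, so L = 4·6.626×10^-34/√(8·1.673×10^-27·3.076×10^-13) = 4.13×10^-14 m = 41.3 fm.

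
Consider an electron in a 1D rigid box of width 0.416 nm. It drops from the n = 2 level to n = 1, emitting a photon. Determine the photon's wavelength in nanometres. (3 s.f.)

E_1 = h²/(8m_eL²) = 3.481×10^-19 J, so ΔE = (2² − 1²)E_1 = 1.044×10^-18 J.
λ = hc/ΔE = (6.626×10^-34·2.998×10^8)/1.044×10^-18 = 1.90×10^-7 m = 190 nm.

λ = 190 nm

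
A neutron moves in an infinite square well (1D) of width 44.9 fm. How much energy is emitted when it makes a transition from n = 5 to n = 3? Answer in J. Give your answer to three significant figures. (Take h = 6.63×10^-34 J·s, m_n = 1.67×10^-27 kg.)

E_1 = h²/(8m_nL²) = 1.632×10^-14 J.
|ΔE| = |5² − 3²|·E_1 = 16·1.632×10^-14 J = 2.61×10^-13 J.

|ΔE| = 2.61×10^-13 J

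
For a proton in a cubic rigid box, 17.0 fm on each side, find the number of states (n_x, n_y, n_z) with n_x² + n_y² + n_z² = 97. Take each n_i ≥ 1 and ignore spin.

The level has n_x² + n_y² + n_z² = 97. The ordered positive-integer solutions are (5, 6, 6), (6, 5, 6), (6, 6, 5).
That gives 3 states.

degeneracy = 3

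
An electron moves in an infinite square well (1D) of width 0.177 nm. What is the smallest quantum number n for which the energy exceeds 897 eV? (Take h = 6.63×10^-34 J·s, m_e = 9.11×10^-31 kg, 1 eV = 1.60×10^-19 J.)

E_1 = h²/(8m_eL²) = 1.925×10^-18 J = 12.03 eV.
Need n² > 897/12.03 = 74.56, i.e. n > 8.635.
The smallest integer satisfying this is n = 9.

n = 9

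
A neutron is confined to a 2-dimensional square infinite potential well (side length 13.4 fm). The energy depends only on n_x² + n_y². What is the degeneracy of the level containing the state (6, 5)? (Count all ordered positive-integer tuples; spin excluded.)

degeneracy = 2

The level has n_x² + n_y² = 61. The ordered positive-integer solutions are (5, 6), (6, 5).
That gives 2 states.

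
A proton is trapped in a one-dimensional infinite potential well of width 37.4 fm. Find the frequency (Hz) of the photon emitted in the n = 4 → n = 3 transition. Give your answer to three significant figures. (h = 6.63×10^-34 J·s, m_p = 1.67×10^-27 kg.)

f = 2.48×10^20 Hz

E_1 = h²/(8m_pL²) = 2.352×10^-14 J and ΔE = (4² − 3²)E_1 = 1.646×10^-13 J.
f = ΔE/h = 1.646×10^-13/6.63×10^-34 = 2.48×10^20 Hz.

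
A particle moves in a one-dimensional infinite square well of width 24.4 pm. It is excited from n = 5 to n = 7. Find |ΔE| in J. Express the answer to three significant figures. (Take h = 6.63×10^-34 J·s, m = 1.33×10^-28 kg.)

|ΔE| = 1.67×10^-17 J

E_1 = h²/(8mL²) = 6.939×10^-19 J.
|ΔE| = |5² − 7²|·E_1 = 24·6.939×10^-19 J = 1.67×10^-17 J.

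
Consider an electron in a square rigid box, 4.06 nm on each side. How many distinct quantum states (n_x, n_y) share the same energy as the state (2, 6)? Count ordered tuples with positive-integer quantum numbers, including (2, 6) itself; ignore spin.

degeneracy = 2

The level has n_x² + n_y² = 40. The ordered positive-integer solutions are (2, 6), (6, 2).
That gives 2 states.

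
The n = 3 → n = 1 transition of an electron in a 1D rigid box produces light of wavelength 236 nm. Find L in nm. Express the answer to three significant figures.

L = 0.757 nm

The photon carries ΔE = hc/λ = 6.626×10^-34·2.998×10^8/2.36×10^-7 m = 8.417×10^-19 J.
Since ΔE = (3² − 1²)E_1, E_1 = 1.052×10^-19 J, and L = h/√(8m_eE_1) = 7.57×10^-10 m = 0.757 nm.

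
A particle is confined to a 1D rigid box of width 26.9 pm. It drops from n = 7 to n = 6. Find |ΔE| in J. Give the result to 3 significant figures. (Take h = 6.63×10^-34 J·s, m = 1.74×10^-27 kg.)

|ΔE| = 5.67×10^-19 J

E_1 = h²/(8mL²) = 4.364×10^-20 J.
|ΔE| = |7² − 6²|·E_1 = 13·4.364×10^-20 J = 5.67×10^-19 J.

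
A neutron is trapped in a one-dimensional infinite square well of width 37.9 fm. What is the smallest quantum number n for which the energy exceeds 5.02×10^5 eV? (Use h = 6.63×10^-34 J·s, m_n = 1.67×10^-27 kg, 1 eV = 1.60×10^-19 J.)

n = 2

E_1 = h²/(8m_nL²) = 2.291×10^-14 J = 1.432×10^5 eV.
Need n² > 5.02×10^5/1.432×10^5 = 3.506, i.e. n > 1.872.
The smallest integer satisfying this is n = 2.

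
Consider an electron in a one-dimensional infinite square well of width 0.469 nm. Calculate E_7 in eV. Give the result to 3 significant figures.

For an infinite well E_n = n²h²/(8m_eL²), so E_1 = h²/(8m_eL²) = (6.626×10^-34)²/(8·9.109×10^-31·(4.69×10^-10 m)²) = 2.739×10^-19 J.
Then E_7 = 7²·E_1 = 49·2.739×10^-19 J = 1.342×10^-17 J.
Converting, E_7 = 1.342×10^-17 J / (1.602×10^-19 J/eV) = 83.8 eV.

E_7 = 83.8 eV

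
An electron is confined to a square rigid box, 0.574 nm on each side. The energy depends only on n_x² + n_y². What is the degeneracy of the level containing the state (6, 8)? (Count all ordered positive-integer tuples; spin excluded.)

degeneracy = 2

The level has n_x² + n_y² = 100. The ordered positive-integer solutions are (6, 8), (8, 6).
That gives 2 states.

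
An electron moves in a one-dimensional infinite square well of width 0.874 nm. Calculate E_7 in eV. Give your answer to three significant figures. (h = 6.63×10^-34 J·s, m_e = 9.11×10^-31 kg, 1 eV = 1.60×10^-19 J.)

For an infinite well E_n = n²h²/(8m_eL²), so E_1 = h²/(8m_eL²) = (6.63×10^-34)²/(8·9.11×10^-31·(8.74×10^-10 m)²) = 7.896×10^-20 J.
Then E_7 = 7²·E_1 = 49·7.896×10^-20 J = 3.869×10^-18 J.
Converting, E_7 = 3.869×10^-18 J / (1.60×10^-19 J/eV) = 24.2 eV.

E_7 = 24.2 eV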